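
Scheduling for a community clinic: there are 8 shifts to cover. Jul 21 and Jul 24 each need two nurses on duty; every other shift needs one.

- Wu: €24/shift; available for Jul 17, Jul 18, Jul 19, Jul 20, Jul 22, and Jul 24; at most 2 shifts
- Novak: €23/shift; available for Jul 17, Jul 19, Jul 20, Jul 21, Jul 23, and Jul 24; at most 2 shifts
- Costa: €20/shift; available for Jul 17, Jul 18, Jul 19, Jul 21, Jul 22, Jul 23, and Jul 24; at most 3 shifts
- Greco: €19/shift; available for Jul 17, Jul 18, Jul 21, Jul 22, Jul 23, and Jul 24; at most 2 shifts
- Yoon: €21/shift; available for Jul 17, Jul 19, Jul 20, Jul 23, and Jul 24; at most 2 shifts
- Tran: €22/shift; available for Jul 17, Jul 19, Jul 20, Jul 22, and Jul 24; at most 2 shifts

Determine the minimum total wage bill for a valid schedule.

€207

Picking the cheapest available nurse for each shift independently would cost €195, but that ignores the shift limits.
An optimal schedule: Jul 17→Tran, Jul 18→Greco, Jul 19→Yoon, Jul 20→Yoon, Jul 21→Greco+Costa, Jul 22→Costa, Jul 23→Costa, Jul 24→Tran+Novak.
Total: 22 + 19 + 21 + 21 + 19 + 20 + 20 + 20 + 22 + 23 = €207.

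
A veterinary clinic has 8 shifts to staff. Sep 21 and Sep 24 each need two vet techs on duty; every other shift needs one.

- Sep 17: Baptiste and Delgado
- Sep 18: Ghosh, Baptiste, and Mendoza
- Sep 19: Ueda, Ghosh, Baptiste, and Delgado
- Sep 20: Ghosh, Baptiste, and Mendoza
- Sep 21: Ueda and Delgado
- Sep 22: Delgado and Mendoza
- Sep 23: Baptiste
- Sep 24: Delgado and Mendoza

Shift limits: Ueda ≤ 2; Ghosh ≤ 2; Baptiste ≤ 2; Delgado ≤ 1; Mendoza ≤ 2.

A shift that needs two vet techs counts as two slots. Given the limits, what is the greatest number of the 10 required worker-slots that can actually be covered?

Total capacity across all vet techs is 2+2+2+1+2 = 9, and 10 slots are needed, so at most 9 can be filled.
An assignment achieving 9: Sep 17→Baptiste, Sep 18→Ghosh, Sep 19→Ueda, Sep 20→Ghosh, Sep 21→Ueda+Delgado, Sep 22→Mendoza, Sep 23→Baptiste, Sep 24→Mendoza.
Loads: Ueda 2/2, Ghosh 2/2, Baptiste 2/2, Delgado 1/1, Mendoza 2/2.

9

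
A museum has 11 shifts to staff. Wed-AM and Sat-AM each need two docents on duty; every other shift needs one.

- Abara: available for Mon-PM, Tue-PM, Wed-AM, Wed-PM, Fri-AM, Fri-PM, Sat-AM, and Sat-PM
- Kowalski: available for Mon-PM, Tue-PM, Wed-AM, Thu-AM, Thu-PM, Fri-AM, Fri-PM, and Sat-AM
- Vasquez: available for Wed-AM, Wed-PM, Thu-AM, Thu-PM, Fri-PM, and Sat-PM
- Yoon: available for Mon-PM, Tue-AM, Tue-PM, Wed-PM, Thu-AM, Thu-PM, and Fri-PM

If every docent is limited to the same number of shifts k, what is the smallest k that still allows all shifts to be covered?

4

With 4 docents and 13 worker-slots to fill, someone must work at least ⌈13/4⌉ = 4 shifts, so k ≥ 4.
k = 4 works: Mon-PM→Abara, Tue-AM→Yoon, Tue-PM→Kowalski, Wed-AM→Kowalski+Vasquez, Wed-PM→Vasquez, Thu-AM→Kowalski, Thu-PM→Vasquez, Fri-AM→Abara, Fri-PM→Vasquez, Sat-AM→Abara+Kowalski, Sat-PM→Abara.
Loads: Abara 4, Kowalski 4, Vasquez 4, Yoon 1 — all ≤ 4.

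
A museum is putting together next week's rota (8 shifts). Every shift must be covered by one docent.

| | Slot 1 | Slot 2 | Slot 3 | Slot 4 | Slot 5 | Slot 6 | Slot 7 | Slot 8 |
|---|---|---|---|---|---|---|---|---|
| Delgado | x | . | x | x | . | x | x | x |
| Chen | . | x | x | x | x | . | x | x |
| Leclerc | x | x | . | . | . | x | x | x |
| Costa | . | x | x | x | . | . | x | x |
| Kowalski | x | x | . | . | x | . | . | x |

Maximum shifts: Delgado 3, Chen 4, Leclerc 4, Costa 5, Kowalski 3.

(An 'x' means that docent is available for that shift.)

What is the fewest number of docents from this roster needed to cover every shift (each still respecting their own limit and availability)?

2

8 slots to fill and no one can take more than 5, so at least ⌈8/5⌉ = 2 docents are needed.
Chen and Leclerc alone can cover everything: Slot 1→Leclerc, Slot 2→Chen, Slot 3→Chen, Slot 4→Chen, Slot 5→Chen, Slot 6→Leclerc, Slot 7→Leclerc, Slot 8→Leclerc.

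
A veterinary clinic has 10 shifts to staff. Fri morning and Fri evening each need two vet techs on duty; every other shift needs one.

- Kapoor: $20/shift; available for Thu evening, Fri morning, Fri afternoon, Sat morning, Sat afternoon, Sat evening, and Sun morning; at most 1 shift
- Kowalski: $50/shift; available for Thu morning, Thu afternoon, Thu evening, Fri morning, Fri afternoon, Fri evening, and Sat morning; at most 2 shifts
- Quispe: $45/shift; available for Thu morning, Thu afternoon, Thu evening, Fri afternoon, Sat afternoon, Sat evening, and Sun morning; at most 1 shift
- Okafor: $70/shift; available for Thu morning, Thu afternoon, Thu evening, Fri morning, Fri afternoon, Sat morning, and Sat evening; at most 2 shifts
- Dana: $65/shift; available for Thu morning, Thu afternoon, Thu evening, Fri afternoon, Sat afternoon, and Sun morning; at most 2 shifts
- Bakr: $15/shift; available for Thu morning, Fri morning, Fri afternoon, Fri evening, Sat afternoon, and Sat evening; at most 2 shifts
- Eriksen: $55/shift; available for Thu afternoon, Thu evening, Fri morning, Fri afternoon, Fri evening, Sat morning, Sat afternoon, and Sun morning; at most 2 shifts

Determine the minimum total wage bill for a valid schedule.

Picking the cheapest available vet tech for each shift independently would cost $265, but that ignores the shift limits.
An optimal schedule: Thu morning→Kowalski, Thu afternoon→Okafor, Thu evening→Okafor, Fri morning→Bakr+Eriksen, Fri afternoon→Eriksen, Fri evening→Kowalski+Bakr, Sat morning→Kapoor, Sat afternoon→Dana, Sat evening→Quispe, Sun morning→Dana.
Total: 50 + 70 + 70 + 15 + 55 + 55 + 50 + 15 + 20 + 65 + 45 + 65 = $575.

$575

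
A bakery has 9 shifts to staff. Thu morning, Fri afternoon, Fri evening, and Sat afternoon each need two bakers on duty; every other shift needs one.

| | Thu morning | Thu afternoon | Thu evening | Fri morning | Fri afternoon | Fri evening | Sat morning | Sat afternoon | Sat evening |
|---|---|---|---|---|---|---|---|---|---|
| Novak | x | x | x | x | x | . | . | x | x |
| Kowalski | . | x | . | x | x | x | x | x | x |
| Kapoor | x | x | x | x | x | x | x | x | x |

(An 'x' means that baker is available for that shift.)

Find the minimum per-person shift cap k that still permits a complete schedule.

With 3 bakers and 13 worker-slots to fill, someone must work at least ⌈13/3⌉ = 5 shifts, so k ≥ 5.
k = 5 works: Thu morning→Novak+Kapoor, Thu afternoon→Novak, Thu evening→Novak, Fri morning→Novak, Fri afternoon→Novak+Kowalski, Fri evening→Kowalski+Kapoor, Sat morning→Kowalski, Sat afternoon→Kowalski+Kapoor, Sat evening→Kowalski.
Loads: Novak 5, Kowalski 5, Kapoor 3 — all ≤ 5.

5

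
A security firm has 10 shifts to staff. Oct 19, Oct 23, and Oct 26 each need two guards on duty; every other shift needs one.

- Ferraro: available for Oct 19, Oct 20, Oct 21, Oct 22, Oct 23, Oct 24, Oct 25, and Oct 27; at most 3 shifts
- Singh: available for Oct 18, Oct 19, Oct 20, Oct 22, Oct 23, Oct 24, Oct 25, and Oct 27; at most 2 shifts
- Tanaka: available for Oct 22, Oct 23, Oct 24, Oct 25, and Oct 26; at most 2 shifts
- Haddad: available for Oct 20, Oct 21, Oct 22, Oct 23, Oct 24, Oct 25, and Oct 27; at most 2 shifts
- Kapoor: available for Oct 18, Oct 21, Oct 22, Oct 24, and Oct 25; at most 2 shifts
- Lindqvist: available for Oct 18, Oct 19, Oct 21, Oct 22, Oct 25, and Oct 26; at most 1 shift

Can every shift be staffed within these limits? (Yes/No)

No

Total capacity is 3+2+2+2+2+1 = 12 but 13 worker-slots are needed — infeasible.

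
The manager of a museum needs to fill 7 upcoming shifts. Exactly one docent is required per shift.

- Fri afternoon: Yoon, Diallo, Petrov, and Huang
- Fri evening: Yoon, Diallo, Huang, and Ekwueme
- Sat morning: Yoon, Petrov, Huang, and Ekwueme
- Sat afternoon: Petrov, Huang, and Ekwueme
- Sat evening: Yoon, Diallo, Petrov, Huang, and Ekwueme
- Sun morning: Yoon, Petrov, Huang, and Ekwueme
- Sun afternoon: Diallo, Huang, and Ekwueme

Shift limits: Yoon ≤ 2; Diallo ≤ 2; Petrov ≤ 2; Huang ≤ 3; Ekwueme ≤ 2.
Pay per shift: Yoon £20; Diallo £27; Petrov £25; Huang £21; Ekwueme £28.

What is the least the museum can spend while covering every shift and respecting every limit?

£153

Picking the cheapest available docent for each shift independently would cost £142, but that ignores the shift limits.
An optimal schedule: Fri afternoon→Yoon, Fri evening→Yoon, Sat morning→Huang, Sat afternoon→Huang, Sat evening→Petrov, Sun morning→Petrov, Sun afternoon→Huang.
Total: 20 + 20 + 21 + 21 + 25 + 25 + 21 = £153.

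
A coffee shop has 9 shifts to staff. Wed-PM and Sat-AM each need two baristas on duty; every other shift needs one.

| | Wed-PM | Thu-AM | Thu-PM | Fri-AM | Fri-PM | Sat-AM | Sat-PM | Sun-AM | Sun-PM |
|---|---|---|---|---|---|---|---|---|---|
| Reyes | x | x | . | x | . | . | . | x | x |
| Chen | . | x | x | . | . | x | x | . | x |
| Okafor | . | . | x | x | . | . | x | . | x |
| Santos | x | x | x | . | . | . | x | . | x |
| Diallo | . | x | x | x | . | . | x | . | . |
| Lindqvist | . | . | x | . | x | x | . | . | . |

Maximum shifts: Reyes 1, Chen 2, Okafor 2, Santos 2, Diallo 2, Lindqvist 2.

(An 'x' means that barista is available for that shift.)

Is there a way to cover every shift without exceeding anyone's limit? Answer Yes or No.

Total capacity is 11 and 11 slots are needed, so capacity alone doesn't rule it out.
Shifts {Wed-PM, Sun-AM} need 3 worker-slots in total, but the baristas available for any of those shifts (Reyes and Santos) can supply at most 2 among them. So no valid schedule exists.

No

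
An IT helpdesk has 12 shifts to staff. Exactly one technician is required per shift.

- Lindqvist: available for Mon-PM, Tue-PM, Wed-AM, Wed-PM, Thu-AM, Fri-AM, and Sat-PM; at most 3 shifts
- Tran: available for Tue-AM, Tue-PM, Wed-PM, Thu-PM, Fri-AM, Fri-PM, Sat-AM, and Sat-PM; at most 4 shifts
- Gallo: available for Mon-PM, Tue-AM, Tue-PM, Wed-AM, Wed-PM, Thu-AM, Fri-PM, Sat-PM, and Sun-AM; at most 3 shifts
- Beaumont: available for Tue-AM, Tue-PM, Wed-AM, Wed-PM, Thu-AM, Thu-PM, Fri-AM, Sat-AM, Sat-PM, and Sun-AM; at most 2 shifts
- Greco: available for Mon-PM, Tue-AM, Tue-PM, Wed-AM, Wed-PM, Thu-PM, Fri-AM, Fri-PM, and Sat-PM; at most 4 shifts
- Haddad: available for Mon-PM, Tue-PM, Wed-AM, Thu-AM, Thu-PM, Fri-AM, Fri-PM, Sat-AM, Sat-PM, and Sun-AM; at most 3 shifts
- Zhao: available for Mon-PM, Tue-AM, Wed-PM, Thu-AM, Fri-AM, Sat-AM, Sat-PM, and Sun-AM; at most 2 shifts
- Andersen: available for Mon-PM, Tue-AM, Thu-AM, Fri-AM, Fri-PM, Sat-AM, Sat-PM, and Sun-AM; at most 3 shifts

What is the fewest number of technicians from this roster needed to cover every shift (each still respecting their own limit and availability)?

12 slots to fill and no one can take more than 4, so at least ⌈12/4⌉ = 3 technicians are needed.
Any 3 technicians together have capacity at most 4+4+3 = 11 < 12 slots, so 3 can never suffice.
Lindqvist, Tran, Gallo, and Beaumont alone can cover everything: Mon-PM→Lindqvist, Tue-AM→Tran, Tue-PM→Gallo, Wed-AM→Lindqvist, Wed-PM→Gallo, Thu-AM→Lindqvist, Thu-PM→Tran, Fri-AM→Beaumont, Fri-PM→Tran, Sat-AM→Tran, Sat-PM→Beaumont, Sun-AM→Gallo.

4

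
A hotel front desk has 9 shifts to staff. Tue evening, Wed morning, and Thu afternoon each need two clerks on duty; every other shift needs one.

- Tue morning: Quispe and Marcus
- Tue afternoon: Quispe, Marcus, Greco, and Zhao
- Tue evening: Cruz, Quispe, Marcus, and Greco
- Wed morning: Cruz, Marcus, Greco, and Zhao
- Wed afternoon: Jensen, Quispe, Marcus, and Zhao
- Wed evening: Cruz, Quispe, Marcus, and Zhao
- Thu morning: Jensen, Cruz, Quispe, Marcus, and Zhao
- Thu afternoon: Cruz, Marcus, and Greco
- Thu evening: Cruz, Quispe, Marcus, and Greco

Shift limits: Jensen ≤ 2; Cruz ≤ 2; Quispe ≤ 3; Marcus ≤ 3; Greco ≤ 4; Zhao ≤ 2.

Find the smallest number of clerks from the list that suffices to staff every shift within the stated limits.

12 slots to fill and no one can take more than 4, so at least ⌈12/4⌉ = 3 clerks are needed.
Any 3 clerks together have capacity at most 4+3+3 = 10 < 12 slots, so 3 can never suffice.
Jensen, Quispe, Marcus, and Greco alone can cover everything: Tue morning→Quispe, Tue afternoon→Quispe, Tue evening→Marcus+Greco, Wed morning→Marcus+Greco, Wed afternoon→Jensen, Wed evening→Quispe, Thu morning→Jensen, Thu afternoon→Marcus+Greco, Thu evening→Greco.

4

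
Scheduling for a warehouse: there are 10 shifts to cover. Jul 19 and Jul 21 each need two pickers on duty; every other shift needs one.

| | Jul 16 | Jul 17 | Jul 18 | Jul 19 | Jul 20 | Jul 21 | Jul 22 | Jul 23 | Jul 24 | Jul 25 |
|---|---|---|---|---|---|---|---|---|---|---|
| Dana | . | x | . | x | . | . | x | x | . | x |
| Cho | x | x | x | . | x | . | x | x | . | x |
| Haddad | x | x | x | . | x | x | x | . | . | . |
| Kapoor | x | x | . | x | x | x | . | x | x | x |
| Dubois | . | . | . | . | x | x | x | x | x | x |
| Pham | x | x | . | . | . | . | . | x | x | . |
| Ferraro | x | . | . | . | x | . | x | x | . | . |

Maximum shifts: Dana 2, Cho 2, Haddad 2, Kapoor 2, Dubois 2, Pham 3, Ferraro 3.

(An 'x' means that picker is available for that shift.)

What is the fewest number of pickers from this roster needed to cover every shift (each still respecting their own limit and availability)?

5

12 slots to fill and no one can take more than 3, so at least ⌈12/3⌉ = 4 pickers are needed.
Any 4 pickers together have capacity at most 3+3+2+2 = 10 < 12 slots, so 4 can never suffice.
Dana, Haddad, Kapoor, Pham, and Ferraro alone can cover everything: Jul 16→Pham, Jul 17→Pham, Jul 18→Haddad, Jul 19→Dana+Kapoor, Jul 20→Ferraro, Jul 21→Haddad+Kapoor, Jul 22→Ferraro, Jul 23→Ferraro, Jul 24→Pham, Jul 25→Dana.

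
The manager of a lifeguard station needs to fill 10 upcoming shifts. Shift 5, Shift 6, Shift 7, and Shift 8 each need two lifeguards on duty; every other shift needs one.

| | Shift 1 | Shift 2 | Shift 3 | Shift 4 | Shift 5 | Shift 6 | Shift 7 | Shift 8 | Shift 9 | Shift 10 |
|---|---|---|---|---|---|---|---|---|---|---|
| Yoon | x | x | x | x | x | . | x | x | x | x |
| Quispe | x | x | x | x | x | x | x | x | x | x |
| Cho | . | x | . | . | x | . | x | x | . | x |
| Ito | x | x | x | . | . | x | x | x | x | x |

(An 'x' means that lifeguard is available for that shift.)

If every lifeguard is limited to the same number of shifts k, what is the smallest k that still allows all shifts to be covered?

4

With 4 lifeguards and 14 worker-slots to fill, someone must work at least ⌈14/4⌉ = 4 shifts, so k ≥ 4.
k = 4 works: Shift 1→Yoon, Shift 2→Quispe, Shift 3→Yoon, Shift 4→Yoon, Shift 5→Yoon+Quispe, Shift 6→Quispe+Ito, Shift 7→Cho+Ito, Shift 8→Cho+Ito, Shift 9→Quispe, Shift 10→Cho.
Loads: Yoon 4, Quispe 4, Cho 3, Ito 3 — all ≤ 4.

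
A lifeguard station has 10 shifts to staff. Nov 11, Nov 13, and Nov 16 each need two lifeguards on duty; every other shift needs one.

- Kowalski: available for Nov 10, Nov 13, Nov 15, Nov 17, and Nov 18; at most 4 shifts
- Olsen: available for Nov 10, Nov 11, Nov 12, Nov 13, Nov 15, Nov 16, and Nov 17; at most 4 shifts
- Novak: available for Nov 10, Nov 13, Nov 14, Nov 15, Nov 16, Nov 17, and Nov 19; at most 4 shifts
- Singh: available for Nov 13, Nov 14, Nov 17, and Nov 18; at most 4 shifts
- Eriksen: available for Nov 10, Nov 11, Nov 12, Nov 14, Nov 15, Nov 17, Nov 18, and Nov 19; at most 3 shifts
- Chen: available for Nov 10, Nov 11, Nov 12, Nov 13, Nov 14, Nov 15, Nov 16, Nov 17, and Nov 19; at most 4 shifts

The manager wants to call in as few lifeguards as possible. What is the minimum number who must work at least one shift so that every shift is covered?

4

13 slots to fill and no one can take more than 4, so at least ⌈13/4⌉ = 4 lifeguards are needed.
Kowalski, Olsen, Novak, and Eriksen alone can cover everything: Nov 10→Kowalski, Nov 11→Olsen+Eriksen, Nov 12→Olsen, Nov 13→Kowalski+Olsen, Nov 14→Novak, Nov 15→Kowalski, Nov 16→Olsen+Novak, Nov 17→Novak, Nov 18→Kowalski, Nov 19→Novak.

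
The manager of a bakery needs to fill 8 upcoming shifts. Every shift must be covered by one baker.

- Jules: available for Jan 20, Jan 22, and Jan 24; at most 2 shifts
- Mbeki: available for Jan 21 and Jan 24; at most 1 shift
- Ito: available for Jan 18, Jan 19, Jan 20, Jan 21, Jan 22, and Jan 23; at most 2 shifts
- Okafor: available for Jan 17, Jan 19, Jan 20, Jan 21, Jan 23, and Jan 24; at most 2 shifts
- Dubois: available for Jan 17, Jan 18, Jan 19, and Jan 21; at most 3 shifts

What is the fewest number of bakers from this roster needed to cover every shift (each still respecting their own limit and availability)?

4

8 slots to fill and no one can take more than 3, so at least ⌈8/3⌉ = 3 bakers are needed.
Any 3 bakers together have capacity at most 3+2+2 = 7 < 8 slots, so 3 can never suffice.
Jules, Mbeki, Ito, and Dubois alone can cover everything: Jan 17→Dubois, Jan 18→Ito, Jan 19→Dubois, Jan 20→Jules, Jan 21→Dubois, Jan 22→Jules, Jan 23→Ito, Jan 24→Mbeki.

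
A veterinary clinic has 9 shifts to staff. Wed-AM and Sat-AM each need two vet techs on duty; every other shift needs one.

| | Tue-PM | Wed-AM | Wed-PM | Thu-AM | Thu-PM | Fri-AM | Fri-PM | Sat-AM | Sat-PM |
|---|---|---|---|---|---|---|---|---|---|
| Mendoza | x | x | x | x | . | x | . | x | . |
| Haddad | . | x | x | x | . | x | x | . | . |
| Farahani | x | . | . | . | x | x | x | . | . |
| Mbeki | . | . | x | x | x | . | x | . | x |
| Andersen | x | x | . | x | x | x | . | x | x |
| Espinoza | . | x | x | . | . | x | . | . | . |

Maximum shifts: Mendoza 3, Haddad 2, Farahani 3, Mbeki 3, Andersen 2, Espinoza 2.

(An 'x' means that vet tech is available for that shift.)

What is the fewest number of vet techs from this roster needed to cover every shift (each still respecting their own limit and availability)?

11 slots to fill and no one can take more than 3, so at least ⌈11/3⌉ = 4 vet techs are needed.
Mendoza, Farahani, Mbeki, and Andersen alone can cover everything: Tue-PM→Farahani, Wed-AM→Mendoza+Andersen, Wed-PM→Mendoza, Thu-AM→Mbeki, Thu-PM→Mbeki, Fri-AM→Farahani, Fri-PM→Farahani, Sat-AM→Mendoza+Andersen, Sat-PM→Mbeki.

4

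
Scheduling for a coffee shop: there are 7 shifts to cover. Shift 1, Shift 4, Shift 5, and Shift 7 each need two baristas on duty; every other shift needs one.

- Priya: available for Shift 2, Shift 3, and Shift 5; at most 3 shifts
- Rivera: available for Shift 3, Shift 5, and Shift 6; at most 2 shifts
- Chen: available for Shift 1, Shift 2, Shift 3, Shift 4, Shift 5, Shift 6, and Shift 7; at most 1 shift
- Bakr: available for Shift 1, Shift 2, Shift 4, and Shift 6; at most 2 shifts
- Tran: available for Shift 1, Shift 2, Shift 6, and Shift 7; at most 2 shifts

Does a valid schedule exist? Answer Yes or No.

No

Shifts {Shift 4, Shift 7} need 4 worker-slots in total, but the baristas available for any of those shifts (Chen, Bakr, and Tran) can supply at most 3 among them. So no valid schedule exists.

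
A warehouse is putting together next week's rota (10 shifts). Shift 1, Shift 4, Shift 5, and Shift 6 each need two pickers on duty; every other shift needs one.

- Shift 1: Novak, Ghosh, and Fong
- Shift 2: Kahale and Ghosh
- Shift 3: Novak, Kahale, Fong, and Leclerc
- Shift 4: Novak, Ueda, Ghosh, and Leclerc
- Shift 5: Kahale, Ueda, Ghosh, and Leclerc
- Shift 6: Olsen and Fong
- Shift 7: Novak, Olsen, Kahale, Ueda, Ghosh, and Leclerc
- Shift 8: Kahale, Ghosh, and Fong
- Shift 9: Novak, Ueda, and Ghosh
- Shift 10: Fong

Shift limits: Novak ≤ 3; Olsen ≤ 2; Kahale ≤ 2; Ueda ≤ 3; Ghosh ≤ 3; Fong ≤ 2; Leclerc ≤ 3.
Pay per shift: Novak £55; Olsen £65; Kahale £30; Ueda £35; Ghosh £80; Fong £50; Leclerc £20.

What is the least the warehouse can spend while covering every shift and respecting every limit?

£580

Shift 6 can only be covered by Olsen and Fong, so that assignment is forced.
Shift 10 can only be covered by Fong, so that assignment is forced.
Picking the cheapest available picker for each shift independently would cost £510, but that ignores the shift limits.
An optimal schedule: Shift 1→Novak+Ghosh, Shift 2→Kahale, Shift 3→Leclerc, Shift 4→Leclerc+Ueda, Shift 5→Leclerc+Ueda, Shift 6→Fong+Olsen, Shift 7→Novak, Shift 8→Kahale, Shift 9→Ueda, Shift 10→Fong.
Total: 55 + 80 + 30 + 20 + 20 + 35 + 20 + 35 + 50 + 65 + 55 + 30 + 35 + 50 = £580.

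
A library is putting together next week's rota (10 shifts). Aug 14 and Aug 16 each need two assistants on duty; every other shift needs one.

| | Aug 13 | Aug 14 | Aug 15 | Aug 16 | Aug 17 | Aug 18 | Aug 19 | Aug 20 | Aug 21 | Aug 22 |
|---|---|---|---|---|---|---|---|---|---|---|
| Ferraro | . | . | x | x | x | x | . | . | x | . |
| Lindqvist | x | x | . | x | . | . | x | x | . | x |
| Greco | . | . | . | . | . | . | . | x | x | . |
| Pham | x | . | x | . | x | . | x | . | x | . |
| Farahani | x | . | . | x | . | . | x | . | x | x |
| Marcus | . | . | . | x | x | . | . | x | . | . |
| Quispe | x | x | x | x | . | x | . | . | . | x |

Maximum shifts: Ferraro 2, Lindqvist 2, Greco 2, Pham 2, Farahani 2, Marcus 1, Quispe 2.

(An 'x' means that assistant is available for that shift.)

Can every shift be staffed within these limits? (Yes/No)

Aug 14 can only be covered by Lindqvist and Quispe, so that assignment is forced.
One valid schedule: Aug 13→Pham, Aug 14→Lindqvist+Quispe, Aug 15→Ferraro, Aug 16→Farahani+Marcus, Aug 17→Pham, Aug 18→Ferraro, Aug 19→Lindqvist, Aug 20→Greco, Aug 21→Greco, Aug 22→Farahani.
Loads: Ferraro 2/2, Lindqvist 2/2, Greco 2/2, Pham 2/2, Farahani 2/2, Marcus 1/1, Quispe 1/2 — all within limits.

Yes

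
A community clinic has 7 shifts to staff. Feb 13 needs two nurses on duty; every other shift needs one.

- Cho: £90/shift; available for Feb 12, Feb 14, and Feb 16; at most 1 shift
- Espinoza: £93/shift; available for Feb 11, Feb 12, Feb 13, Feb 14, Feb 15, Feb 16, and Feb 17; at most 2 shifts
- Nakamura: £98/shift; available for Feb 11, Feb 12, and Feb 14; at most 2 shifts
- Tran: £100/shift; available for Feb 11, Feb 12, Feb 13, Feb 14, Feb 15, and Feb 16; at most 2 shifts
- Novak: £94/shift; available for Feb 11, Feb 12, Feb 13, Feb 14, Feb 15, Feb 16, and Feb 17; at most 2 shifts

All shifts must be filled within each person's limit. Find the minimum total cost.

Picking the cheapest available nurse for each shift independently would cost £736, but that ignores the shift limits.
An optimal schedule: Feb 11→Nakamura, Feb 12→Nakamura, Feb 13→Espinoza+Novak, Feb 14→Tran, Feb 15→Novak, Feb 16→Cho, Feb 17→Espinoza.
Total: 98 + 98 + 93 + 94 + 100 + 94 + 90 + 93 = £760.

£760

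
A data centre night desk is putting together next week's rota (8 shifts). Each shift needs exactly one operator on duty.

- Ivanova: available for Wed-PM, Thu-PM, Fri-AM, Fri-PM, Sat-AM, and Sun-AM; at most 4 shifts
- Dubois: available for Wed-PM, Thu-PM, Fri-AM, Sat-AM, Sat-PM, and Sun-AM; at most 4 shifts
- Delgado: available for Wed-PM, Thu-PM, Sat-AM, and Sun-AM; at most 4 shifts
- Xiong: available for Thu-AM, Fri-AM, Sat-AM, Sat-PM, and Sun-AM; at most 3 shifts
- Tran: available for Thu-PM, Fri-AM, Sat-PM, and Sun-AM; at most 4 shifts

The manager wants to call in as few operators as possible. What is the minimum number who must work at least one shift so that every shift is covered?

8 slots to fill and no one can take more than 4, so at least ⌈8/4⌉ = 2 operators are needed.
No set of 2 operators can cover every shift (each such set leaves at least one shift with no one available or exceeds a cap).
Ivanova, Dubois, and Xiong alone can cover everything: Wed-PM→Ivanova, Thu-AM→Xiong, Thu-PM→Ivanova, Fri-AM→Ivanova, Fri-PM→Ivanova, Sat-AM→Dubois, Sat-PM→Dubois, Sun-AM→Dubois.

3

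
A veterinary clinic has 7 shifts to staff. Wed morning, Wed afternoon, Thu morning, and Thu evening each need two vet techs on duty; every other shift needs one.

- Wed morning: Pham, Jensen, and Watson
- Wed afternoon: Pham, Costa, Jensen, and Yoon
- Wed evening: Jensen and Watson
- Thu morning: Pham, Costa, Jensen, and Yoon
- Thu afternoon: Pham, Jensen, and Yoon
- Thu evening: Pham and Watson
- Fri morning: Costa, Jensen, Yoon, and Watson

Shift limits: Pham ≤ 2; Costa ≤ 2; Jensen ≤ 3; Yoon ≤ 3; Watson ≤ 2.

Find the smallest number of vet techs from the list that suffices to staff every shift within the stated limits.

11 slots to fill and no one can take more than 3, so at least ⌈11/3⌉ = 4 vet techs are needed.
Any 4 vet techs together have capacity at most 3+3+2+2 = 10 < 11 slots, so 4 can never suffice.
Pham, Costa, Jensen, Yoon, and Watson alone can cover everything: Wed morning→Pham+Jensen, Wed afternoon→Costa+Yoon, Wed evening→Jensen, Thu morning→Costa+Yoon, Thu afternoon→Jensen, Thu evening→Pham+Watson, Fri morning→Yoon.

5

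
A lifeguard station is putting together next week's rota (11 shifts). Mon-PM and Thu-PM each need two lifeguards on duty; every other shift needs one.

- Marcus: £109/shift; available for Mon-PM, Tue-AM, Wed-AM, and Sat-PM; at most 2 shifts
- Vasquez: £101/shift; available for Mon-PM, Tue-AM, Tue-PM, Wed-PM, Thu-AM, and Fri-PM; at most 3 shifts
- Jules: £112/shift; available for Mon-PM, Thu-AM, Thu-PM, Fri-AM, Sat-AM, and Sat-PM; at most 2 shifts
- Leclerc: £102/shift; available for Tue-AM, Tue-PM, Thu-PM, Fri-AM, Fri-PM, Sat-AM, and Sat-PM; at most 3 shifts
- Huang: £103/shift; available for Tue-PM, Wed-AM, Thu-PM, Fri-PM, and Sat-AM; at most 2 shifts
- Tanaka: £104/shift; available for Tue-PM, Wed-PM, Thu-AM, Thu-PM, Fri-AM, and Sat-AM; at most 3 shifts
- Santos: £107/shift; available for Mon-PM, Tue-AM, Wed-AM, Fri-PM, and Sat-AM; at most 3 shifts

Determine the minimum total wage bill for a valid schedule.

£1341

Picking the cheapest available lifeguard for each shift independently would cost £1327, but that ignores the shift limits.
An optimal schedule: Mon-PM→Vasquez+Santos, Tue-AM→Leclerc, Tue-PM→Tanaka, Wed-AM→Huang, Wed-PM→Vasquez, Thu-AM→Vasquez, Thu-PM→Huang+Tanaka, Fri-AM→Leclerc, Fri-PM→Santos, Sat-AM→Tanaka, Sat-PM→Leclerc.
Total: 101 + 107 + 102 + 104 + 103 + 101 + 101 + 103 + 104 + 102 + 107 + 104 + 102 = £1341.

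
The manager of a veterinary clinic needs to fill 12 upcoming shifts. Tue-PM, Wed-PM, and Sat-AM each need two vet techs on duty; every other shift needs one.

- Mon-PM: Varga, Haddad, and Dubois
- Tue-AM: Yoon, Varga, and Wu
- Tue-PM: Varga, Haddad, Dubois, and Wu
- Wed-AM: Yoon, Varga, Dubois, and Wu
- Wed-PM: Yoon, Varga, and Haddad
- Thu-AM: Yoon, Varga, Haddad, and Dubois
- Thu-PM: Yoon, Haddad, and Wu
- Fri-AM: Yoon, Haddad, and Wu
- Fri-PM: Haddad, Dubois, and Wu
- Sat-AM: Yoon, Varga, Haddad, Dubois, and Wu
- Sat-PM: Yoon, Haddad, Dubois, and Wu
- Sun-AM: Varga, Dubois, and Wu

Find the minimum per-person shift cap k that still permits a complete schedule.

With 5 vet techs and 15 worker-slots to fill, someone must work at least ⌈15/5⌉ = 3 shifts, so k ≥ 3.
k = 3 works: Mon-PM→Varga, Tue-AM→Yoon, Tue-PM→Dubois+Wu, Wed-AM→Dubois, Wed-PM→Yoon+Varga, Thu-AM→Haddad, Thu-PM→Yoon, Fri-AM→Haddad, Fri-PM→Haddad, Sat-AM→Dubois+Wu, Sat-PM→Wu, Sun-AM→Varga.
Loads: Yoon 3, Varga 3, Haddad 3, Dubois 3, Wu 3 — all ≤ 3.

3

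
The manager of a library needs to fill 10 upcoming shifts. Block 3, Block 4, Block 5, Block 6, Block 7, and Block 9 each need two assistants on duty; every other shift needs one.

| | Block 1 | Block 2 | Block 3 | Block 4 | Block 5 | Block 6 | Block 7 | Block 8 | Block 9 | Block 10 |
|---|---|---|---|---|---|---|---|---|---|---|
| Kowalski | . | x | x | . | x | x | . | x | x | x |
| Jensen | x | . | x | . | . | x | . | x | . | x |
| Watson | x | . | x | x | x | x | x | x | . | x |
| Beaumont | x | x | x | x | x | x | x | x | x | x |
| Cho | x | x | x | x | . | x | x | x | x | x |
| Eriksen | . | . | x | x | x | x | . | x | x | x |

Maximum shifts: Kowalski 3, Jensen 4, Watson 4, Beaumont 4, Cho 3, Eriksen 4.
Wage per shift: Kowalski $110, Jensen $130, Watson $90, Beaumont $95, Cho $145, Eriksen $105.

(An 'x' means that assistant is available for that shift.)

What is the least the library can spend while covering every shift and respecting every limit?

Picking the cheapest available assistant for each shift independently would cost $1490, but that ignores the shift limits.
An optimal schedule: Block 1→Watson, Block 2→Beaumont, Block 3→Eriksen+Kowalski, Block 4→Watson+Beaumont, Block 5→Watson+Beaumont, Block 6→Kowalski+Jensen, Block 7→Watson+Beaumont, Block 8→Eriksen, Block 9→Eriksen+Kowalski, Block 10→Eriksen.
Total: 90 + 95 + 105 + 110 + 90 + 95 + 90 + 95 + 110 + 130 + 90 + 95 + 105 + 105 + 110 + 105 = $1620.

$1620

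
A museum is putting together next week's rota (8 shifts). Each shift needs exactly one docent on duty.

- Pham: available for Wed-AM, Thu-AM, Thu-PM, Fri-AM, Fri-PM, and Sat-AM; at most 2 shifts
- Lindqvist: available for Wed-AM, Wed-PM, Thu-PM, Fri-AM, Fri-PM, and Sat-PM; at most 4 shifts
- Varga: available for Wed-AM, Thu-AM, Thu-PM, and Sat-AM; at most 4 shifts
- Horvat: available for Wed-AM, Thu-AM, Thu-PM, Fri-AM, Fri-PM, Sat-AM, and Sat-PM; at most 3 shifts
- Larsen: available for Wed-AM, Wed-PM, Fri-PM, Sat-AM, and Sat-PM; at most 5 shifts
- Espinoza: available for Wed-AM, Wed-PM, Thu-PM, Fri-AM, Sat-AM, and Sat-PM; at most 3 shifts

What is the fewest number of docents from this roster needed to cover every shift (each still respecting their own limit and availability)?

2

8 slots to fill and no one can take more than 5, so at least ⌈8/5⌉ = 2 docents are needed.
Lindqvist and Varga alone can cover everything: Wed-AM→Varga, Wed-PM→Lindqvist, Thu-AM→Varga, Thu-PM→Varga, Fri-AM→Lindqvist, Fri-PM→Lindqvist, Sat-AM→Varga, Sat-PM→Lindqvist.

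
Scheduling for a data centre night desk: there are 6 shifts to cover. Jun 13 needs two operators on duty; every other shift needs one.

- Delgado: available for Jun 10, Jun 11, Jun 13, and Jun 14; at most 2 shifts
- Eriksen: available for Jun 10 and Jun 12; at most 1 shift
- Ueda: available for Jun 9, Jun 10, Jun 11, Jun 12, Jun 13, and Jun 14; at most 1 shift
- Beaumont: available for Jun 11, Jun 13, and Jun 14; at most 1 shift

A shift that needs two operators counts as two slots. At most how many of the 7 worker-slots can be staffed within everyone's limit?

Total capacity across all operators is 2+1+1+1 = 5, and 7 slots are needed, so at most 5 can be filled.
An assignment achieving 5: Jun 9→Ueda, Jun 10→Delgado, Jun 11→Delgado, Jun 12→Eriksen, Jun 13→Beaumont.
Loads: Delgado 2/2, Eriksen 1/1, Ueda 1/1, Beaumont 1/1.

5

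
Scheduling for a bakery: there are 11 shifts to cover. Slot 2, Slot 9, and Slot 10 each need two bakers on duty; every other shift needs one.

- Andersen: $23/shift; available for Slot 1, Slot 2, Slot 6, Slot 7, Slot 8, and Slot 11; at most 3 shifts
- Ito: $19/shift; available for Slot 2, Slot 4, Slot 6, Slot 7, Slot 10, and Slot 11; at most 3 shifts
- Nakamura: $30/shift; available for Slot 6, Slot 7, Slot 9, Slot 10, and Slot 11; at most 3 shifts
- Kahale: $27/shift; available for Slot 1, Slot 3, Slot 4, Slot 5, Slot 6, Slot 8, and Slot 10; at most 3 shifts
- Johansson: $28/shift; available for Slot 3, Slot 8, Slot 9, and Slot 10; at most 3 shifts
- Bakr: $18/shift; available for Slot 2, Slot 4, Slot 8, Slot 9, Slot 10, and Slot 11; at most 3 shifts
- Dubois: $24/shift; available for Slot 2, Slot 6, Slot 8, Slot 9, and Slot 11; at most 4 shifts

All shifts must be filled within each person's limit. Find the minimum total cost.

$306

Slot 5 can only be covered by Kahale, so that assignment is forced.
Picking the cheapest available baker for each shift independently would cost $285, but that ignores the shift limits.
An optimal schedule: Slot 1→Andersen, Slot 2→Andersen+Dubois, Slot 3→Kahale, Slot 4→Bakr, Slot 5→Kahale, Slot 6→Ito, Slot 7→Ito, Slot 8→Andersen, Slot 9→Bakr+Dubois, Slot 10→Bakr+Ito, Slot 11→Dubois.
Total: 23 + 23 + 24 + 27 + 18 + 27 + 19 + 19 + 23 + 18 + 24 + 18 + 19 + 24 = $306.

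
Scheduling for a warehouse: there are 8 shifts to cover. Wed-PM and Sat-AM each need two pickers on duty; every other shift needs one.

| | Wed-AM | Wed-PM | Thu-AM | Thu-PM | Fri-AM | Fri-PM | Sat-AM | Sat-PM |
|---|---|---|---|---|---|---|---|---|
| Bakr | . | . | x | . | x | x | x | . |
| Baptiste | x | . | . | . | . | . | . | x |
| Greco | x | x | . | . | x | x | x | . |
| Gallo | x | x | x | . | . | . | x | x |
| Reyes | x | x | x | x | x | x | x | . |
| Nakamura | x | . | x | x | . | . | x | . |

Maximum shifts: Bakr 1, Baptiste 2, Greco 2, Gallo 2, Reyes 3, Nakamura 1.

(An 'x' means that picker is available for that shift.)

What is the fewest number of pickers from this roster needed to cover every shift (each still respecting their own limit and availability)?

5

10 slots to fill and no one can take more than 3, so at least ⌈10/3⌉ = 4 pickers are needed.
Any 4 pickers together have capacity at most 3+2+2+2 = 9 < 10 slots, so 4 can never suffice.
Bakr, Baptiste, Greco, Gallo, and Reyes alone can cover everything: Wed-AM→Baptiste, Wed-PM→Greco+Gallo, Thu-AM→Bakr, Thu-PM→Reyes, Fri-AM→Greco, Fri-PM→Reyes, Sat-AM→Gallo+Reyes, Sat-PM→Baptiste.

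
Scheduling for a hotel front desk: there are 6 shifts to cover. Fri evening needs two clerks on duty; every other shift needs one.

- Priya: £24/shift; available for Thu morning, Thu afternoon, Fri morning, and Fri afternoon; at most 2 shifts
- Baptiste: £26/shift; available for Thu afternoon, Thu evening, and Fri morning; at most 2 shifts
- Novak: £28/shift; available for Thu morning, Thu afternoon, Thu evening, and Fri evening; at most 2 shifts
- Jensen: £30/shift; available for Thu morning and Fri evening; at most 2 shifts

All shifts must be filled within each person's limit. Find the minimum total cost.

£186

Fri afternoon can only be covered by Priya, so that assignment is forced.
Fri evening can only be covered by Novak and Jensen, so that assignment is forced.
Picking the cheapest available clerk for each shift independently would cost £180, but that ignores the shift limits.
An optimal schedule: Thu morning→Novak, Thu afternoon→Baptiste, Thu evening→Baptiste, Fri morning→Priya, Fri afternoon→Priya, Fri evening→Novak+Jensen.
Total: 28 + 26 + 26 + 24 + 24 + 28 + 30 = £186.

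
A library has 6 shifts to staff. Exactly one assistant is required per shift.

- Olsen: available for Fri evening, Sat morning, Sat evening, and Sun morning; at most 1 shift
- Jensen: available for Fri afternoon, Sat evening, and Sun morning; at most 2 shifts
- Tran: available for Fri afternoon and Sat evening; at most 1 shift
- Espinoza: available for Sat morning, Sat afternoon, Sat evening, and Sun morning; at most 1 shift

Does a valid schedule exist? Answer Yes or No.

Shifts {Fri evening, Sat morning, Sat afternoon} need 3 worker-slots in total, but the assistants available for any of those shifts (Olsen and Espinoza) can supply at most 2 among them. So no valid schedule exists.

No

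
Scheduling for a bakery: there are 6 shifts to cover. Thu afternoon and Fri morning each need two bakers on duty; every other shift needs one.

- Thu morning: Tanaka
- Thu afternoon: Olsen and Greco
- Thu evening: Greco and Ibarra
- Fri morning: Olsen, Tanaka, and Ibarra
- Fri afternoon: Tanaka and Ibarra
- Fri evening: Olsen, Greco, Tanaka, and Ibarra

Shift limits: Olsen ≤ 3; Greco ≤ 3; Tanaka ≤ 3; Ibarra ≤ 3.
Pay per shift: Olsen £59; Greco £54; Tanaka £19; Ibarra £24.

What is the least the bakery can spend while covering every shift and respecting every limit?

£242

Thu morning can only be covered by Tanaka, so that assignment is forced.
Thu afternoon can only be covered by Olsen and Greco, so that assignment is forced.
Picking the cheapest available baker for each shift independently would cost £237, but that ignores the shift limits.
An optimal schedule: Thu morning→Tanaka, Thu afternoon→Greco+Olsen, Thu evening→Ibarra, Fri morning→Tanaka+Ibarra, Fri afternoon→Tanaka, Fri evening→Ibarra.
Total: 19 + 54 + 59 + 24 + 19 + 24 + 19 + 24 = £242.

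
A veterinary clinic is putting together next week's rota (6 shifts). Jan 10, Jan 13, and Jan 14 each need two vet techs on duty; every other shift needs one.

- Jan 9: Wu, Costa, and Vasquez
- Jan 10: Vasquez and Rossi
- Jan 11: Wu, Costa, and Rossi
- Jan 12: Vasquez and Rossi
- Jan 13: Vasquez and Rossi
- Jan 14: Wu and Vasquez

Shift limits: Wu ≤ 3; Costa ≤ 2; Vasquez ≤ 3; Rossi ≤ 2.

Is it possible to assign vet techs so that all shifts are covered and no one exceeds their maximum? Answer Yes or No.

No

Total capacity is 10 and 9 slots are needed, so capacity alone doesn't rule it out.
Shifts {Jan 10, Jan 12, Jan 13, Jan 14} need 7 worker-slots in total, but the vet techs available for any of those shifts (Wu, Vasquez, and Rossi) can supply at most 6 among them. So no valid schedule exists.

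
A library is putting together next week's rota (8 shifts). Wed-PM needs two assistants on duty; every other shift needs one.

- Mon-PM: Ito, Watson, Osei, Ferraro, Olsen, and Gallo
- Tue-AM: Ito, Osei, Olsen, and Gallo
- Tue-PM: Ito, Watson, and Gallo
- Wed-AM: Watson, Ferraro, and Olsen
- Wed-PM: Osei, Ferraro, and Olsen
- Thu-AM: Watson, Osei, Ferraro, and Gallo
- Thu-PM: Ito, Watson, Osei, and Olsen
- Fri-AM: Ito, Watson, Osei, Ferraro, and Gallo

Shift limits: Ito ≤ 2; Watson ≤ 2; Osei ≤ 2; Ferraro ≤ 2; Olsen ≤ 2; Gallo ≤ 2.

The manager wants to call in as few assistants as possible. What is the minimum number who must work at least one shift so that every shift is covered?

9 slots to fill and no one can take more than 2, so at least ⌈9/2⌉ = 5 assistants are needed.
Ito, Watson, Osei, Ferraro, and Olsen alone can cover everything: Mon-PM→Olsen, Tue-AM→Ito, Tue-PM→Ito, Wed-AM→Watson, Wed-PM→Osei+Ferraro, Thu-AM→Watson, Thu-PM→Osei, Fri-AM→Ferraro.

5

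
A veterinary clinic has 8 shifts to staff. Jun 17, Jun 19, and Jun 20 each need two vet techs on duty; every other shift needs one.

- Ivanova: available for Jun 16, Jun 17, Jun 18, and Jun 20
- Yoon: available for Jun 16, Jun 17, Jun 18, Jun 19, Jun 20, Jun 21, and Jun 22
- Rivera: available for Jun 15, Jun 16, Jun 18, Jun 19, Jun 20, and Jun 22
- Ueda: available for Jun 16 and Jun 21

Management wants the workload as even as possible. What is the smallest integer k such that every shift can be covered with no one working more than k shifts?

3

With 4 vet techs and 11 worker-slots to fill, someone must work at least ⌈11/4⌉ = 3 shifts, so k ≥ 3.
k = 3 works: Jun 15→Rivera, Jun 16→Ueda, Jun 17→Ivanova+Yoon, Jun 18→Ivanova, Jun 19→Yoon+Rivera, Jun 20→Ivanova+Rivera, Jun 21→Ueda, Jun 22→Yoon.
Loads: Ivanova 3, Yoon 3, Rivera 3, Ueda 2 — all ≤ 3.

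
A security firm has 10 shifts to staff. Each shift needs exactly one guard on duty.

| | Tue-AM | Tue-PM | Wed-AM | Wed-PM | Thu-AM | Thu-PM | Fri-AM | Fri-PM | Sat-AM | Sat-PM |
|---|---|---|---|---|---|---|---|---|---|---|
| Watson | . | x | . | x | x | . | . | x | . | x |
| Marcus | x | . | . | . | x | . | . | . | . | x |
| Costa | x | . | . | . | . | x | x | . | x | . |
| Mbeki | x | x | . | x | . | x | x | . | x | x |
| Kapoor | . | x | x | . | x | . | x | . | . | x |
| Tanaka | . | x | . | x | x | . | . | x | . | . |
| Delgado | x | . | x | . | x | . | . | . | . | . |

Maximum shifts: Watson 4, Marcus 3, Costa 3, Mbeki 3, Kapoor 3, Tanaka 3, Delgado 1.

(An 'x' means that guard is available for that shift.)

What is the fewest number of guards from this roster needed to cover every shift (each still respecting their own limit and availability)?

10 slots to fill and no one can take more than 4, so at least ⌈10/4⌉ = 3 guards are needed.
Watson, Costa, and Kapoor alone can cover everything: Tue-AM→Costa, Tue-PM→Watson, Wed-AM→Kapoor, Wed-PM→Watson, Thu-AM→Watson, Thu-PM→Costa, Fri-AM→Kapoor, Fri-PM→Watson, Sat-AM→Costa, Sat-PM→Kapoor.

3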